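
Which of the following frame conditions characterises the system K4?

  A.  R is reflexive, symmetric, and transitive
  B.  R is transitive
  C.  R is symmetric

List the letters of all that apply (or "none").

(A) this class determines S5, not K4.
(B) K4 is sound and complete for exactly this class.
(C) this class determines KB, not K4.

B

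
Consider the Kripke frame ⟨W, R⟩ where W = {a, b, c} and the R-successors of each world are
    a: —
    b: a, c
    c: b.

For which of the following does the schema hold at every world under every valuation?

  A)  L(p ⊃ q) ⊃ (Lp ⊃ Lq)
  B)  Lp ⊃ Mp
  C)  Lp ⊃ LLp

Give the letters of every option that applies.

A

R is not transitive: b R c and c R b but not b R b.
R is not serial: a has no R-successor.
(A) L(p ⊃ q) ⊃ (Lp ⊃ Lq) is axiom K, valid on every Kripke frame — valid.
(B) Lp ⊃ Mp is axiom D; it is valid on a frame exactly when R is serial. R is not serial, so not valid.
(C) Lp ⊃ LLp is axiom 4; it is valid on a frame exactly when R is transitive. R is not transitive, so not valid.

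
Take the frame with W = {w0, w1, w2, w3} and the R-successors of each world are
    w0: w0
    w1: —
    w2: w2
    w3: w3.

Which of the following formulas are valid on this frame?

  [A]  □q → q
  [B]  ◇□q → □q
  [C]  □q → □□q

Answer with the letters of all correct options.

B, C

R is not reflexive: not w1 R w1.
R is transitive: R is closed under composition.
R is euclidean: any two R-successors of the same world are R-related.
(A) □q → q is axiom T; it is valid on a frame exactly when R is reflexive. R is not reflexive, so not valid.
(B) ◇□q → □q is the dual of axiom 5; it is valid on a frame exactly when R is euclidean. R is euclidean, so valid.
(C) □q → □□q is axiom 4; it is valid on a frame exactly when R is transitive. R is transitive, so valid.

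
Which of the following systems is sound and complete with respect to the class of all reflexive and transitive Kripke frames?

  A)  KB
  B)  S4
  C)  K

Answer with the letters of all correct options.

(A) KB is determined by the class of symmetric frames.
(B) S4 is determined by exactly this class.
(C) K is determined by the class of arbitrary frames.

B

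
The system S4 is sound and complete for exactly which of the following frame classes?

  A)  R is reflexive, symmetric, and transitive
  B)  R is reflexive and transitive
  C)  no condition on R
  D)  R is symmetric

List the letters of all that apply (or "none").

B

(A) this class determines S5, not S4.
(B) S4 is sound and complete for exactly this class.
(C) this class determines K, not S4.
(D) this class determines KB, not S4.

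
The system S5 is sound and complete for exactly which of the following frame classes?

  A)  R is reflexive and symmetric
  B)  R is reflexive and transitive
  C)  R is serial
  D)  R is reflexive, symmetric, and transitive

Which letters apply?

(A) this class determines B (= KTB), not S5.
(B) this class determines S4, not S5.
(C) this class determines D, not S5.
(D) S5 is sound and complete for exactly this class.

D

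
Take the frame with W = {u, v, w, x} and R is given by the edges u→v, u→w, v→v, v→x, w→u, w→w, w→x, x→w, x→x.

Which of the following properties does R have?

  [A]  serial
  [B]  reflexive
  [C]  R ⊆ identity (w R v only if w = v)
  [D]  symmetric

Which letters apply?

(A) serial: every world has an R-successor.
(B) not reflexive: not u R u.
(C) not ⊆ identity: u R v with u ≠ v.
(D) not symmetric: u R v but not v R u.

A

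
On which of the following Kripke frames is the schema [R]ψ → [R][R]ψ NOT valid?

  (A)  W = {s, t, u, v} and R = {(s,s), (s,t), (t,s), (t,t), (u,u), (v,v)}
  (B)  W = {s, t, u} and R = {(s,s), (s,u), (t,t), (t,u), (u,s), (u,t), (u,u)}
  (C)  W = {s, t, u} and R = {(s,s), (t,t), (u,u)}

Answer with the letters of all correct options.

B

The schema [R]ψ → [R][R]ψ is axiom 4; it is valid on a frame iff R is transitive.
(A) R is transitive (R is closed under composition), so the schema is valid here.
(B) R is not transitive (s R u and u R t but not s R t), so the schema fails here.
(C) R is transitive (R is closed under composition), so the schema is valid here.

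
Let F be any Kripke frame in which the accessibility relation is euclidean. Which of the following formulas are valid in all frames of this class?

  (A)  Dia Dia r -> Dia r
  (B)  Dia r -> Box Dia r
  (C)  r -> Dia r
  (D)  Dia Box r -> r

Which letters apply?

(A) Dia Dia r -> Dia r is the dual of axiom 4, which corresponds to transitivity. Such an R need not be transitive — not valid.
(B) axiom 5: valid iff R is euclidean. Every such R is euclidean — valid.
(C) r -> Dia r is the dual of axiom T; it is valid on a frame exactly when R is reflexive. Such an R need not be reflexive, so not valid.
(D) Dia Box r -> r (the dual of axiom B) characterises the symmetric frames. Such an R need not be symmetric — not valid.

B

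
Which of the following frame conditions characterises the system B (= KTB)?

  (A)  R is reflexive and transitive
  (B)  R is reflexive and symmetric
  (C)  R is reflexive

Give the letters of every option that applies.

(A) this class determines S4, not B (= KTB).
(B) B (= KTB) is sound and complete for exactly this class.
(C) this class determines T (= KT), not B (= KTB).

B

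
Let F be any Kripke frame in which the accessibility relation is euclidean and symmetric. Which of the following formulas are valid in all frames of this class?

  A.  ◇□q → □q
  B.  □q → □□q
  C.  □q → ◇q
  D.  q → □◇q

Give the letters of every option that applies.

A, B, D

A symmetric euclidean relation is transitive (uRv and vRw give vRu by symmetry, then uRw by the euclidean condition, applied at v).
(A) ◇□q → □q is the dual of axiom 5; it is valid on a frame exactly when R is euclidean. Every such R is euclidean, so valid.
(B) □q → □□q is axiom 4, which corresponds to transitivity. Every such R is transitive — valid.
(C) □q → ◇q is axiom D, which corresponds to seriality. Such an R need not be serial — not valid.
(D) q → □◇q is axiom B; it is valid on a frame exactly when R is symmetric. Every such R is symmetric, so valid.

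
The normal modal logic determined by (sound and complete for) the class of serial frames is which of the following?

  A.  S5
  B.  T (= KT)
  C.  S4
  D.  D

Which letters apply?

(A) S5 is determined by the class of reflexive, symmetric, and transitive frames.
(B) T (= KT) is determined by the class of reflexive frames.
(C) S4 is determined by the class of reflexive and transitive frames.
(D) D is determined by exactly this class.

D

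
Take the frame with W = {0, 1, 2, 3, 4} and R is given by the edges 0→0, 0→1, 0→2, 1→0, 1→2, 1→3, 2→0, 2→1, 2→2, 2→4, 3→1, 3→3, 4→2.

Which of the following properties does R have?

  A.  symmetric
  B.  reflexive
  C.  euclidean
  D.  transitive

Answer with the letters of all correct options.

(A) symmetric: every R-edge is matched by its reverse.
(B) not reflexive: not 1 R 1.
(C) not euclidean: 1 R 0 and 1 R 3 but not 0 R 3.
(D) not transitive: 0 R 1 and 1 R 3 but not 0 R 3.

A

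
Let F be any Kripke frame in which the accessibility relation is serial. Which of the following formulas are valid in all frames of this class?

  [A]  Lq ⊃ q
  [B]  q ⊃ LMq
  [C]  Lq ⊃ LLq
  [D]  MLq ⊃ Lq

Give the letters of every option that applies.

none

(A) Lq ⊃ q (axiom T) characterises the reflexive frames. Such an R need not be reflexive — not valid.
(B) q ⊃ LMq (axiom B) characterises the symmetric frames. Such an R need not be symmetric — not valid.
(C) axiom 4: valid iff R is transitive. Such an R need not be transitive — not valid.
(D) MLq ⊃ Lq is the dual of axiom 5; it is valid on a frame exactly when R is euclidean. Such an R need not be euclidean, so not valid.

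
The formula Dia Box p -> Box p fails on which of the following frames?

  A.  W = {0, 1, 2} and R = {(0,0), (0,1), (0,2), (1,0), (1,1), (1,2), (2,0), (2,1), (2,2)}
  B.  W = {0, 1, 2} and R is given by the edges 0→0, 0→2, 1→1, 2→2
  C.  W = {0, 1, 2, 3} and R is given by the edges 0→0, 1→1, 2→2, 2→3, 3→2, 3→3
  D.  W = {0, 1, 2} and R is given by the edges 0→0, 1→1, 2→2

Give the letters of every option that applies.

The schema Dia Box p -> Box p is the dual of axiom 5; it is valid on a frame iff R is euclidean.
(A) R is euclidean (any two R-successors of the same world are R-related), so the schema is valid here.
(B) R is not euclidean (0 R 2 and 0 R 0 but not 2 R 0), so the schema fails here.
(C) R is euclidean (any two R-successors of the same world are R-related), so the schema is valid here.
(D) R is euclidean (any two R-successors of the same world are R-related), so the schema is valid here.

B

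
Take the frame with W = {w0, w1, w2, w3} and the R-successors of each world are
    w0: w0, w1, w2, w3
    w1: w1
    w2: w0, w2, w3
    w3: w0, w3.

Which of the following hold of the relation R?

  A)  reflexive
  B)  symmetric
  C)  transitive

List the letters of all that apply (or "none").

A

(A) reflexive: each world relates to itself.
(B) not symmetric: w0 R w1 but not w1 R w0.
(C) not transitive: w2 R w0 and w0 R w1 but not w2 R w1.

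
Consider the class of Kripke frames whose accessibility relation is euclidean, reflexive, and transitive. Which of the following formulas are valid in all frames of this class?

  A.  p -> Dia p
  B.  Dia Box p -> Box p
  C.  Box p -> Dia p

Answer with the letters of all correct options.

A, B, C

A relation that is euclidean, reflexive, and transitive is also serial and symmetric.
(A) p -> Dia p (the dual of axiom T) characterises the reflexive frames. Every such R is reflexive — valid.
(B) Dia Box p -> Box p (the dual of axiom 5) characterises the euclidean frames. Every such R is euclidean — valid.
(C) axiom D: valid iff R is serial. Every such R is serial — valid.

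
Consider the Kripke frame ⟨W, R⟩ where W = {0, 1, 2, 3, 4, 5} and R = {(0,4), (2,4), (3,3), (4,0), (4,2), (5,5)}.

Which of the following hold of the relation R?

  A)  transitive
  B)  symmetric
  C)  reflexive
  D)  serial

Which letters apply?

B

(A) not transitive: 0 R 4 and 4 R 0 but not 0 R 0.
(B) symmetric: every R-edge is matched by its reverse.
(C) not reflexive: not 0 R 0.
(D) not serial: 1 has no R-successor.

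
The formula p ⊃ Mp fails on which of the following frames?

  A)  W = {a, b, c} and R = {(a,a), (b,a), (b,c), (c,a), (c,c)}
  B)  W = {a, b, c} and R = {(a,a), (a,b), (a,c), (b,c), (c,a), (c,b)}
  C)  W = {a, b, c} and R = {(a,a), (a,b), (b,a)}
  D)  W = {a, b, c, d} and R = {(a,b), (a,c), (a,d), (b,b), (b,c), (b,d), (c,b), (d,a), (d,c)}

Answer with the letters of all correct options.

A, B, C, D

The schema p ⊃ Mp is the dual of axiom T; it is valid on a frame iff R is reflexive.
(A) R is not reflexive (not b R b), so the schema fails here.
(B) R is not reflexive (not b R b), so the schema fails here.
(C) R is not reflexive (not b R b), so the schema fails here.
(D) R is not reflexive (not a R a), so the schema fails here.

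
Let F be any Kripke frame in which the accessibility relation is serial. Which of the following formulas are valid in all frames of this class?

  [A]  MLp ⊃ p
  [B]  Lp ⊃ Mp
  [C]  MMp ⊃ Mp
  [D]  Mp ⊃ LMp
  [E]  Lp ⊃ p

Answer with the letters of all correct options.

B

(A) the dual of axiom B: valid iff R is symmetric. Such an R need not be symmetric — not valid.
(B) Lp ⊃ Mp is axiom D, which corresponds to seriality. Every such R is serial — valid.
(C) MMp ⊃ Mp is the dual of axiom 4; it is valid on a frame exactly when R is transitive. Such an R need not be transitive, so not valid.
(D) Mp ⊃ LMp (axiom 5) characterises the euclidean frames. Such an R need not be euclidean — not valid.
(E) axiom T: valid iff R is reflexive. Such an R need not be reflexive — not valid.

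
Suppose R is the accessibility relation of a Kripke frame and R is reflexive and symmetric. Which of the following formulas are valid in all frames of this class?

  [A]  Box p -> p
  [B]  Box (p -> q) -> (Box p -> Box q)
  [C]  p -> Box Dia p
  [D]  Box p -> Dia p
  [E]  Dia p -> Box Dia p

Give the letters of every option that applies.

A, B, C, D

Reflexive relations are serial.
(A) Box p -> p (axiom T) characterises the reflexive frames. Every such R is reflexive — valid.
(B) Box (p -> q) -> (Box p -> Box q) is the K axiom; it holds on all frames — valid.
(C) p -> Box Dia p (axiom B) characterises the symmetric frames. Every such R is symmetric — valid.
(D) Box p -> Dia p is axiom D, which corresponds to seriality. Every such R is serial — valid.
(E) Dia p -> Box Dia p is axiom 5; it is valid on a frame exactly when R is euclidean. Such an R need not be euclidean, so not valid.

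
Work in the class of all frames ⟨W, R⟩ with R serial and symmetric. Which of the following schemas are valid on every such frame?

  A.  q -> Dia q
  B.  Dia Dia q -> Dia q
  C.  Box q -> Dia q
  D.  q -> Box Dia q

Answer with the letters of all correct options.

(A) q -> Dia q (the dual of axiom T) characterises the reflexive frames. Such an R need not be reflexive — not valid.
(B) the dual of axiom 4: valid iff R is transitive. Such an R need not be transitive — not valid.
(C) Box q -> Dia q (axiom D) characterises the serial frames. Every such R is serial — valid.
(D) q -> Box Dia q is axiom B; it is valid on a frame exactly when R is symmetric. Every such R is symmetric, so valid.

C, D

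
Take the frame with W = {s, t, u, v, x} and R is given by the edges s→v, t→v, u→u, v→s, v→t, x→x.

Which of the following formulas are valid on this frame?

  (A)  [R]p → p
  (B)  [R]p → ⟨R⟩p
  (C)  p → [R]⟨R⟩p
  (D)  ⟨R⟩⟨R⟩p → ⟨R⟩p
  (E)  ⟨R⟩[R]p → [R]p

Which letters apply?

B, C

R is not reflexive: not s R s.
R is symmetric: every R-edge is matched by its reverse.
R is not transitive: s R v and v R s but not s R s.
R is not euclidean: v R s and v R t but not s R t.
R is serial: every world has an R-successor.
(A) [R]p → p is axiom T; it is valid on a frame exactly when R is reflexive. R is not reflexive, so not valid.
(B) [R]p → ⟨R⟩p is axiom D, which corresponds to seriality. R is serial — valid.
(C) p → [R]⟨R⟩p is axiom B, which corresponds to symmetry. R is symmetric — valid.
(D) ⟨R⟩⟨R⟩p → ⟨R⟩p is the dual of axiom 4, which corresponds to transitivity. R is not transitive — not valid.
(E) the dual of axiom 5: valid iff R is euclidean. R is not euclidean — not valid.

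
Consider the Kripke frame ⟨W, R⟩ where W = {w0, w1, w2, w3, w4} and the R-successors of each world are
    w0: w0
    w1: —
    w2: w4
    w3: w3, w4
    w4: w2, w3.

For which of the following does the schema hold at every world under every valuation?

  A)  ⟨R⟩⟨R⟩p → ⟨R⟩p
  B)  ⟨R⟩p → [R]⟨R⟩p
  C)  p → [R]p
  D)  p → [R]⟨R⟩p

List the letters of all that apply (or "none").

R is symmetric: every R-edge is matched by its reverse.
R is not transitive: w2 R w4 and w4 R w2 but not w2 R w2.
R is not euclidean: w4 R w2 and w4 R w3 but not w2 R w3.
R is not a subset of the identity: w2 R w4 with w2 ≠ w4.
(A) ⟨R⟩⟨R⟩p → ⟨R⟩p (the dual of axiom 4) characterises the transitive frames. R is not transitive — not valid.
(B) ⟨R⟩p → [R]⟨R⟩p (axiom 5) characterises the euclidean frames. R is not euclidean — not valid.
(C) p → [R]p (equivalent to ◇p→p) corresponds to R being a subset of the identity. Here R ⊄ identity, so not valid.
(D) axiom B: valid iff R is symmetric. R is symmetric — valid.

D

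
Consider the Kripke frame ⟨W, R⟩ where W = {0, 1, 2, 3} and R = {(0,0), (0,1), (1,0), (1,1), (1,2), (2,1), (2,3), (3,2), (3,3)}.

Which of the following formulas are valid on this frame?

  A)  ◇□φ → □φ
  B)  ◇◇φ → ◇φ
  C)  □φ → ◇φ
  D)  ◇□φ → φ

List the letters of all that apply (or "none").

C, D

R is symmetric: every R-edge is matched by its reverse.
R is not transitive: 0 R 1 and 1 R 2 but not 0 R 2.
R is not euclidean: 1 R 0 and 1 R 2 but not 0 R 2.
R is serial: every world has an R-successor.
(A) ◇□φ → □φ is the dual of axiom 5; it is valid on a frame exactly when R is euclidean. R is not euclidean, so not valid.
(B) ◇◇φ → ◇φ is the dual of axiom 4, which corresponds to transitivity. R is not transitive — not valid.
(C) □φ → ◇φ is axiom D; it is valid on a frame exactly when R is serial. R is serial, so valid.
(D) the dual of axiom B: valid iff R is symmetric. R is symmetric — valid.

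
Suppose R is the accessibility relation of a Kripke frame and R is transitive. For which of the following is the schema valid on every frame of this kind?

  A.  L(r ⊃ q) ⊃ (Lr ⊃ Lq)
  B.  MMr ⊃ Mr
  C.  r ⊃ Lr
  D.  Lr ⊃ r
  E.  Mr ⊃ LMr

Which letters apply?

A, B

(A) this is just K, valid on every normal frame.
(B) MMr ⊃ Mr is the dual of axiom 4, which corresponds to transitivity. Every such R is transitive — valid.
(C) r ⊃ Lr is equivalent to ◇p→p; it holds exactly when R ⊆ identity. Such an R need not be a subset of the identity — not valid.
(D) Lr ⊃ r (axiom T) characterises the reflexive frames. Such an R need not be reflexive — not valid.
(E) Mr ⊃ LMr (axiom 5) characterises the euclidean frames. Such an R need not be euclidean — not valid.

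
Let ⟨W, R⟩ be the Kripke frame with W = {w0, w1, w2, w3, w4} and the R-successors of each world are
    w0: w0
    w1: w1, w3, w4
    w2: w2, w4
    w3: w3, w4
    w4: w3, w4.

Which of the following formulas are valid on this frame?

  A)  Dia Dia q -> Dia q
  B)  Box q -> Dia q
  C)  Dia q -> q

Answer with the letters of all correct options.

R is not transitive: w2 R w4 and w4 R w3 but not w2 R w3.
R is serial: every world has an R-successor.
R is not a subset of the identity: w1 R w3 with w1 ≠ w3.
(A) the dual of axiom 4: valid iff R is transitive. R is not transitive — not valid.
(B) Box q -> Dia q is axiom D, which corresponds to seriality. R is serial — valid.
(C) Dia q -> q (the converse of T) corresponds to R being a subset of the identity. Here R ⊄ identity, so not valid.

B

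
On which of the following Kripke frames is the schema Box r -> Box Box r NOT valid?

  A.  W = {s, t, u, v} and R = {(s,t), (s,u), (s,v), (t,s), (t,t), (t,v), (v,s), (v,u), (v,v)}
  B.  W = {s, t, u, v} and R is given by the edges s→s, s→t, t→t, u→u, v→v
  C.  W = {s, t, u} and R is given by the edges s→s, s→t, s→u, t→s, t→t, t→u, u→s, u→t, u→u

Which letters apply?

A

The schema Box r -> Box Box r is axiom 4; it is valid on a frame iff R is transitive.
(A) R is not transitive (s R t and t R s but not s R s), so the schema fails here.
(B) R is transitive (R is closed under composition), so the schema is valid here.
(C) R is transitive (R is closed under composition), so the schema is valid here.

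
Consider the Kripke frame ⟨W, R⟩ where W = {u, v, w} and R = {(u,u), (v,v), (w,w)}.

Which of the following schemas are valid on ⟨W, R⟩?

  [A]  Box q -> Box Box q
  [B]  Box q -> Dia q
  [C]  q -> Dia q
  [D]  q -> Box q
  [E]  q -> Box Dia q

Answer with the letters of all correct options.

R is reflexive: each world relates to itself.
R is symmetric: every R-edge is matched by its reverse.
R is transitive: R is closed under composition.
R is serial: every world has an R-successor.
R is a subset of the identity: every R-edge is a self-loop.
(A) Box q -> Box Box q (axiom 4) characterises the transitive frames. R is transitive — valid.
(B) Box q -> Dia q is axiom D; it is valid on a frame exactly when R is serial. R is serial, so valid.
(C) the dual of axiom T: valid iff R is reflexive. R is reflexive — valid.
(D) q -> Box q is valid only on frames where every R-edge is a self-loop. Here R ⊆ identity — valid.
(E) axiom B: valid iff R is symmetric. R is symmetric — valid.

A, B, C, D, E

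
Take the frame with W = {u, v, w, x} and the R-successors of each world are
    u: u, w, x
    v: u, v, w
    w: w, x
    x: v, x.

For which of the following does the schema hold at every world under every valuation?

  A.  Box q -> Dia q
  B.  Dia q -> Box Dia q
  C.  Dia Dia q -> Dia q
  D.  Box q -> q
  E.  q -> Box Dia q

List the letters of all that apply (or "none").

A, D

R is reflexive: each world relates to itself.
R is not symmetric: u R w but not w R u.
R is not transitive: u R x and x R v but not u R v.
R is not euclidean: u R w and u R u but not w R u.
R is serial: every world has an R-successor.
(A) Box q -> Dia q is axiom D, which corresponds to seriality. R is serial — valid.
(B) axiom 5: valid iff R is euclidean. R is not euclidean — not valid.
(C) Dia Dia q -> Dia q is the dual of axiom 4, which corresponds to transitivity. R is not transitive — not valid.
(D) Box q -> q is axiom T; it is valid on a frame exactly when R is reflexive. R is reflexive, so valid.
(E) q -> Box Dia q is axiom B, which corresponds to symmetry. R is not symmetric — not valid.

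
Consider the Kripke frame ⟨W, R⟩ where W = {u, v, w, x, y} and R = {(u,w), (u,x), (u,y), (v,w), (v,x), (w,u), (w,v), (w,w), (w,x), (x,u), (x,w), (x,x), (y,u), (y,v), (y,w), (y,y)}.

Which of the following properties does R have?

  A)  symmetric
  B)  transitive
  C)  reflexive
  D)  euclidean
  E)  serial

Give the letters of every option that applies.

E

(A) not symmetric: v R x but not x R v.
(B) not transitive: u R w and w R u but not u R u.
(C) not reflexive: not u R u.
(D) not euclidean: u R w and u R y but not w R y.
(E) serial: every world has an R-successor.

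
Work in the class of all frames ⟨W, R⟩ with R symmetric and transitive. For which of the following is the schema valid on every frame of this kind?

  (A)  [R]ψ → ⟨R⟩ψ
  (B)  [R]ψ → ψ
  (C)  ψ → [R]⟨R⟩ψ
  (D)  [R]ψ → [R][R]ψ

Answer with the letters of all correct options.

A symmetric transitive relation is euclidean (uRv and uRw give vRu by symmetry, then vRw by transitivity).
(A) [R]ψ → ⟨R⟩ψ is axiom D, which corresponds to seriality. Such an R need not be serial — not valid.
(B) [R]ψ → ψ is axiom T; it is valid on a frame exactly when R is reflexive. Such an R need not be reflexive, so not valid.
(C) axiom B: valid iff R is symmetric. Every such R is symmetric — valid.
(D) axiom 4: valid iff R is transitive. Every such R is transitive — valid.

C, D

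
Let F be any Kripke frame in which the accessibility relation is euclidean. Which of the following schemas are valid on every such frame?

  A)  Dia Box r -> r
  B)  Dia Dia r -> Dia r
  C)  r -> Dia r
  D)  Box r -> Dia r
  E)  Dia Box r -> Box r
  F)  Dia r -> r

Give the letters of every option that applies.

E

(A) Dia Box r -> r is the dual of axiom B, which corresponds to symmetry. Such an R need not be symmetric — not valid.
(B) Dia Dia r -> Dia r (the dual of axiom 4) characterises the transitive frames. Such an R need not be transitive — not valid.
(C) r -> Dia r is the dual of axiom T, which corresponds to reflexivity. Such an R need not be reflexive — not valid.
(D) Box r -> Dia r is axiom D, which corresponds to seriality. Such an R need not be serial — not valid.
(E) the dual of axiom 5: valid iff R is euclidean. Every such R is euclidean — valid.
(F) Dia r -> r (the converse of T) corresponds to R being a subset of the identity. Such an R need not be a subset of the identity, so not valid.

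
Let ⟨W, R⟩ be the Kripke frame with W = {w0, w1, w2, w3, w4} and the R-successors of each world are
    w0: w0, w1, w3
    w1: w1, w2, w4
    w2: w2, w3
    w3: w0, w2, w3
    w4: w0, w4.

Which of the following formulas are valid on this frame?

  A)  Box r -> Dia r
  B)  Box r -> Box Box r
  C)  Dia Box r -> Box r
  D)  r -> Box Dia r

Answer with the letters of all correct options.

A

R is not symmetric: w0 R w1 but not w1 R w0.
R is not transitive: w0 R w1 and w1 R w2 but not w0 R w2.
R is not euclidean: w0 R w1 and w0 R w0 but not w1 R w0.
R is serial: every world has an R-successor.
(A) Box r -> Dia r is axiom D, which corresponds to seriality. R is serial — valid.
(B) Box r -> Box Box r is axiom 4, which corresponds to transitivity. R is not transitive — not valid.
(C) Dia Box r -> Box r is the dual of axiom 5, which corresponds to the euclidean property. R is not euclidean — not valid.
(D) axiom B: valid iff R is symmetric. R is not symmetric — not valid.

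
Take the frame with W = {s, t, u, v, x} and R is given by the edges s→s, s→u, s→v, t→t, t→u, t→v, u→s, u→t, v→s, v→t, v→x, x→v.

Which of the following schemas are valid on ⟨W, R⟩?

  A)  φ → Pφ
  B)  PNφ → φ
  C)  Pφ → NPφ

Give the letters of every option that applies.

R is not reflexive: not u R u.
R is symmetric: every R-edge is matched by its reverse.
R is not euclidean: s R u and s R v but not u R v.
(A) φ → Pφ (the dual of axiom T) characterises the reflexive frames. R is not reflexive — not valid.
(B) the dual of axiom B: valid iff R is symmetric. R is symmetric — valid.
(C) Pφ → NPφ is axiom 5; it is valid on a frame exactly when R is euclidean. R is not euclidean, so not valid.

B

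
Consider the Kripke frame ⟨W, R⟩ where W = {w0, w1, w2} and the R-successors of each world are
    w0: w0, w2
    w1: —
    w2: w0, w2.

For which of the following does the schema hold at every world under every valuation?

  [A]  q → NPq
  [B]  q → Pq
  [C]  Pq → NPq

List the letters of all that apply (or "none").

A, C

R is not reflexive: not w1 R w1.
R is symmetric: every R-edge is matched by its reverse.
R is euclidean: any two R-successors of the same world are R-related.
(A) q → NPq is axiom B, which corresponds to symmetry. R is symmetric — valid.
(B) q → Pq (the dual of axiom T) characterises the reflexive frames. R is not reflexive — not valid.
(C) Pq → NPq is axiom 5; it is valid on a frame exactly when R is euclidean. R is euclidean, so valid.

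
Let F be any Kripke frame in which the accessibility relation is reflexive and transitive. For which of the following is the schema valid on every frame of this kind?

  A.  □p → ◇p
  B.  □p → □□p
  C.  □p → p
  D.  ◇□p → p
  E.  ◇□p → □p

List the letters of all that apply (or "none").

Reflexive relations are serial.
(A) □p → ◇p is axiom D, which corresponds to seriality. Every such R is serial — valid.
(B) axiom 4: valid iff R is transitive. Every such R is transitive — valid.
(C) □p → p is axiom T; it is valid on a frame exactly when R is reflexive. Every such R is reflexive, so valid.
(D) the dual of axiom B: valid iff R is symmetric. Such an R need not be symmetric — not valid.
(E) ◇□p → □p (the dual of axiom 5) characterises the euclidean frames. Such an R need not be euclidean — not valid.

A, B, C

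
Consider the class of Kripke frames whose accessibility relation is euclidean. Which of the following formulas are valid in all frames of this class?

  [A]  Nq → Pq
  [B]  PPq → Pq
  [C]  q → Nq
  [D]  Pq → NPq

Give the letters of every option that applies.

D

(A) axiom D: valid iff R is serial. Such an R need not be serial — not valid.
(B) PPq → Pq (the dual of axiom 4) characterises the transitive frames. Such an R need not be transitive — not valid.
(C) q → Nq is valid only on frames where every R-edge is a self-loop. Such an R need not be a subset of the identity — not valid.
(D) axiom 5: valid iff R is euclidean. Every such R is euclidean — valid.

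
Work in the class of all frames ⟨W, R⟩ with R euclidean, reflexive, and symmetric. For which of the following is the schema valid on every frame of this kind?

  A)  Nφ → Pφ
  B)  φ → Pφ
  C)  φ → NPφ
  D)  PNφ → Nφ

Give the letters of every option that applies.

A relation that is euclidean, reflexive, and symmetric is also serial and transitive.
(A) axiom D: valid iff R is serial. Every such R is serial — valid.
(B) the dual of axiom T: valid iff R is reflexive. Every such R is reflexive — valid.
(C) φ → NPφ is axiom B, which corresponds to symmetry. Every such R is symmetric — valid.
(D) the dual of axiom 5: valid iff R is euclidean. Every such R is euclidean — valid.

A, B, C, D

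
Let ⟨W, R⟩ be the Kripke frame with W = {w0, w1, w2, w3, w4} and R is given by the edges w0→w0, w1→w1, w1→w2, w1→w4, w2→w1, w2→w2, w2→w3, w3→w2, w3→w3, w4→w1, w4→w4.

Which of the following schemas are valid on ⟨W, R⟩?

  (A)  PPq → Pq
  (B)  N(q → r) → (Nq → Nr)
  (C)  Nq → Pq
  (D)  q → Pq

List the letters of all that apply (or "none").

R is reflexive: each world relates to itself.
R is not transitive: w1 R w2 and w2 R w3 but not w1 R w3.
R is serial: every world has an R-successor.
(A) PPq → Pq is the dual of axiom 4, which corresponds to transitivity. R is not transitive — not valid.
(B) N(q → r) → (Nq → Nr) is axiom K, valid on every Kripke frame — valid.
(C) Nq → Pq (axiom D) characterises the serial frames. R is serial — valid.
(D) q → Pq is the dual of axiom T, which corresponds to reflexivity. R is reflexive — valid.

B, C, D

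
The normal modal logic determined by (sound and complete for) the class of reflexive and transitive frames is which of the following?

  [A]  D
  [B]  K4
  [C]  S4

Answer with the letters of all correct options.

(A) D is determined by the class of serial frames.
(B) K4 is determined by the class of transitive frames.
(C) S4 is determined by exactly this class.

C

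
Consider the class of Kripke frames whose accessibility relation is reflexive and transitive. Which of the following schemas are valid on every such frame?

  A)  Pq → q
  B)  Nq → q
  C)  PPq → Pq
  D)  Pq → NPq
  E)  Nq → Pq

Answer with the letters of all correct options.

Reflexive relations are serial.
(A) Pq → q (the converse of T) corresponds to R being a subset of the identity. Such an R need not be a subset of the identity, so not valid.
(B) Nq → q is axiom T, which corresponds to reflexivity. Every such R is reflexive — valid.
(C) PPq → Pq is the dual of axiom 4; it is valid on a frame exactly when R is transitive. Every such R is transitive, so valid.
(D) Pq → NPq is axiom 5, which corresponds to the euclidean property. Such an R need not be euclidean — not valid.
(E) Nq → Pq is axiom D; it is valid on a frame exactly when R is serial. Every such R is serial, so valid.

B, C, E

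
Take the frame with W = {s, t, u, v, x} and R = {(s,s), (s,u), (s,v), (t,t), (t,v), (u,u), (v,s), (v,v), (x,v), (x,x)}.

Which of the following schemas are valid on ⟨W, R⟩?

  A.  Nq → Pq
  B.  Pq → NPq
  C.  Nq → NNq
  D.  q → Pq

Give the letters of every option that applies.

R is reflexive: each world relates to itself.
R is not transitive: t R v and v R s but not t R s.
R is not euclidean: s R u and s R s but not u R s.
R is serial: every world has an R-successor.
(A) Nq → Pq (axiom D) characterises the serial frames. R is serial — valid.
(B) Pq → NPq (axiom 5) characterises the euclidean frames. R is not euclidean — not valid.
(C) Nq → NNq is axiom 4; it is valid on a frame exactly when R is transitive. R is not transitive, so not valid.
(D) q → Pq is the dual of axiom T, which corresponds to reflexivity. R is reflexive — valid.

A, D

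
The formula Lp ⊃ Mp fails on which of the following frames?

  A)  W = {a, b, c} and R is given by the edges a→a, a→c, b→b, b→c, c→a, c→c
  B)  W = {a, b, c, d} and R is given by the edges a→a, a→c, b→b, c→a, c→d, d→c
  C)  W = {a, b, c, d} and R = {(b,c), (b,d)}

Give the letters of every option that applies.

C

The schema Lp ⊃ Mp is axiom D; it is valid on a frame iff R is serial.
(A) R is serial (every world has an R-successor), so the schema is valid here.
(B) R is serial (every world has an R-successor), so the schema is valid here.
(C) R is not serial (a has no R-successor), so the schema fails here.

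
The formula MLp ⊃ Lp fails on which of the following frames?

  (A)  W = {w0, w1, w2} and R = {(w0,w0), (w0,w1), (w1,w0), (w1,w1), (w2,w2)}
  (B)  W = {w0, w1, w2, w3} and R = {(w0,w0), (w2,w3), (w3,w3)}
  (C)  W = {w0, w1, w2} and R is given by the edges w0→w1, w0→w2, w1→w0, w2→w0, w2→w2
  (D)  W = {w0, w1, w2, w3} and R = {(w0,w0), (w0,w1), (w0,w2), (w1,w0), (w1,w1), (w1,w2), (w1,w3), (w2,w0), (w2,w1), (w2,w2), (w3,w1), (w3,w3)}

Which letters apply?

C, D

The schema MLp ⊃ Lp is the dual of axiom 5; it is valid on a frame iff R is euclidean.
(A) R is euclidean (any two R-successors of the same world are R-related), so the schema is valid here.
(B) R is euclidean (any two R-successors of the same world are R-related), so the schema is valid here.
(C) R is not euclidean (w0 R w1 and w0 R w2 but not w1 R w2), so the schema fails here.
(D) R is not euclidean (w1 R w0 and w1 R w3 but not w0 R w3), so the schema fails here.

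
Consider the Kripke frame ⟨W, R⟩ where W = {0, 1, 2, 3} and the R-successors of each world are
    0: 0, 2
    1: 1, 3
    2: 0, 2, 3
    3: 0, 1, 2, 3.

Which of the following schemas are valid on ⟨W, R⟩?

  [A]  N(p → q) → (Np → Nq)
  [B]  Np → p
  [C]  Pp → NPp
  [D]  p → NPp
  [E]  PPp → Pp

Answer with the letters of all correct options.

R is reflexive: each world relates to itself.
R is not symmetric: 3 R 0 but not 0 R 3.
R is not transitive: 0 R 2 and 2 R 3 but not 0 R 3.
R is not euclidean: 2 R 0 and 2 R 3 but not 0 R 3.
(A) N(p → q) → (Np → Nq) is the K axiom; it holds on all frames — valid.
(B) Np → p is axiom T; it is valid on a frame exactly when R is reflexive. R is reflexive, so valid.
(C) axiom 5: valid iff R is euclidean. R is not euclidean — not valid.
(D) p → NPp (axiom B) characterises the symmetric frames. R is not symmetric — not valid.
(E) PPp → Pp is the dual of axiom 4, which corresponds to transitivity. R is not transitive — not valid.

A, B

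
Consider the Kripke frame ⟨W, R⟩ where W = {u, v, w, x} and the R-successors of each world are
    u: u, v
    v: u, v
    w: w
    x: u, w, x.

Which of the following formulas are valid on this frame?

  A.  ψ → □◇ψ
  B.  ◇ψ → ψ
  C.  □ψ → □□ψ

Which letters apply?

none

R is not symmetric: x R u but not u R x.
R is not transitive: x R u and u R v but not x R v.
R is not a subset of the identity: u R v with u ≠ v.
(A) axiom B: valid iff R is symmetric. R is not symmetric — not valid.
(B) ◇ψ → ψ (the converse of T) corresponds to R being a subset of the identity. Here R ⊄ identity, so not valid.
(C) □ψ → □□ψ is axiom 4; it is valid on a frame exactly when R is transitive. R is not transitive, so not valid.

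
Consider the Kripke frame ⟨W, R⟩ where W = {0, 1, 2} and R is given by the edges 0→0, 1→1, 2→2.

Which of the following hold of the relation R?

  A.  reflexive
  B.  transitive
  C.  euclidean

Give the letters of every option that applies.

A, B, C

(A) reflexive: each world relates to itself.
(B) transitive: R is closed under composition.
(C) euclidean: any two R-successors of the same world are R-related.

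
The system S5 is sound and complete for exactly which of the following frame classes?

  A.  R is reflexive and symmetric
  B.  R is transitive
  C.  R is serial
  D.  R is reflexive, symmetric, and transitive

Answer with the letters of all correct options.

D

(A) this class determines B (= KTB), not S5.
(B) this class determines K4, not S5.
(C) this class determines D, not S5.
(D) S5 is sound and complete for exactly this class.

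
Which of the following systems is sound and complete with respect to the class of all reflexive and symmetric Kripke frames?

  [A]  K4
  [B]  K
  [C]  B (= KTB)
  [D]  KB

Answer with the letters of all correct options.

C

(A) K4 is determined by the class of transitive frames.
(B) K is determined by the class of arbitrary frames.
(C) B (= KTB) is determined by exactly this class.
(D) KB is determined by the class of symmetric frames.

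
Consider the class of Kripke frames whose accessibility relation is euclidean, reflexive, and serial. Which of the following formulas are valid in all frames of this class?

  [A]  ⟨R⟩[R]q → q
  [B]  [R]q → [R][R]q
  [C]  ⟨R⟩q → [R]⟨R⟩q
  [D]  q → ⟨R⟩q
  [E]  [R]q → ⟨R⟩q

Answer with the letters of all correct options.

A, B, C, D, E

A relation that is euclidean, reflexive, and serial is also symmetric and transitive.
(A) ⟨R⟩[R]q → q is the dual of axiom B; it is valid on a frame exactly when R is symmetric. Every such R is symmetric, so valid.
(B) [R]q → [R][R]q (axiom 4) characterises the transitive frames. Every such R is transitive — valid.
(C) ⟨R⟩q → [R]⟨R⟩q (axiom 5) characterises the euclidean frames. Every such R is euclidean — valid.
(D) q → ⟨R⟩q is the dual of axiom T, which corresponds to reflexivity. Every such R is reflexive — valid.
(E) [R]q → ⟨R⟩q is axiom D; it is valid on a frame exactly when R is serial. Every such R is serial, so valid.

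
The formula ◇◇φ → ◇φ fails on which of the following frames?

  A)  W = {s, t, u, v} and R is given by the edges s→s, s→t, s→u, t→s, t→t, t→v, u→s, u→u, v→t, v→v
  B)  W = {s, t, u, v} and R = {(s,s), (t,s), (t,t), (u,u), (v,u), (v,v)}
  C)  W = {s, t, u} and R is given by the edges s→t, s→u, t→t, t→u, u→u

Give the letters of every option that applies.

The schema ◇◇φ → ◇φ is the dual of axiom 4; it is valid on a frame iff R is transitive.
(A) R is not transitive (s R t and t R v but not s R v), so the schema fails here.
(B) R is transitive (R is closed under composition), so the schema is valid here.
(C) R is transitive (R is closed under composition), so the schema is valid here.

A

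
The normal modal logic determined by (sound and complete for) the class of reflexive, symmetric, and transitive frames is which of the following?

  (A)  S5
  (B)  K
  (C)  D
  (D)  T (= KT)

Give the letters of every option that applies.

A

(A) S5 is determined by exactly this class.
(B) K is determined by the class of arbitrary frames.
(C) D is determined by the class of serial frames.
(D) T (= KT) is determined by the class of reflexive frames.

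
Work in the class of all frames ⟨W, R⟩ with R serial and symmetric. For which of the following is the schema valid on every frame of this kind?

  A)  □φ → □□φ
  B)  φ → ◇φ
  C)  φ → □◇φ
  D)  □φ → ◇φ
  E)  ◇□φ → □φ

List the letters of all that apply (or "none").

C, D

(A) □φ → □□φ is axiom 4, which corresponds to transitivity. Such an R need not be transitive — not valid.
(B) φ → ◇φ is the dual of axiom T; it is valid on a frame exactly when R is reflexive. Such an R need not be reflexive, so not valid.
(C) axiom B: valid iff R is symmetric. Every such R is symmetric — valid.
(D) □φ → ◇φ is axiom D, which corresponds to seriality. Every such R is serial — valid.
(E) ◇□φ → □φ is the dual of axiom 5, which corresponds to the euclidean property. Such an R need not be euclidean — not valid.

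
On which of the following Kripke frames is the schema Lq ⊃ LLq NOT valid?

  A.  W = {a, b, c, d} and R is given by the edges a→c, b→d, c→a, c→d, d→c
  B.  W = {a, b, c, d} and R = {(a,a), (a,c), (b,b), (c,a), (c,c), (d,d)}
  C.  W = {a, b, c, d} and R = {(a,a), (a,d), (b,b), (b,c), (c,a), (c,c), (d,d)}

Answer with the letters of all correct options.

A, C

The schema Lq ⊃ LLq is axiom 4; it is valid on a frame iff R is transitive.
(A) R is not transitive (a R c and c R a but not a R a), so the schema fails here.
(B) R is transitive (R is closed under composition), so the schema is valid here.
(C) R is not transitive (b R c and c R a but not b R a), so the schema fails here.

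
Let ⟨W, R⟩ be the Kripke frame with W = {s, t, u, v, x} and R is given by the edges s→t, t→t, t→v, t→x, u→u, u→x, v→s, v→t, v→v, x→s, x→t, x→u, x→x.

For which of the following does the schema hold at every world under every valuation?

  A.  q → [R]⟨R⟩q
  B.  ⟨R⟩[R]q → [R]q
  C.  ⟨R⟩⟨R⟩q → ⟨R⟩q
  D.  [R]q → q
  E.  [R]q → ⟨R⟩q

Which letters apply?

R is not reflexive: not s R s.
R is not symmetric: s R t but not t R s.
R is not transitive: s R t and t R v but not s R v.
R is not euclidean: t R v and t R x but not v R x.
R is serial: every world has an R-successor.
(A) axiom B: valid iff R is symmetric. R is not symmetric — not valid.
(B) ⟨R⟩[R]q → [R]q is the dual of axiom 5, which corresponds to the euclidean property. R is not euclidean — not valid.
(C) the dual of axiom 4: valid iff R is transitive. R is not transitive — not valid.
(D) [R]q → q (axiom T) characterises the reflexive frames. R is not reflexive — not valid.
(E) axiom D: valid iff R is serial. R is serial — valid.

E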